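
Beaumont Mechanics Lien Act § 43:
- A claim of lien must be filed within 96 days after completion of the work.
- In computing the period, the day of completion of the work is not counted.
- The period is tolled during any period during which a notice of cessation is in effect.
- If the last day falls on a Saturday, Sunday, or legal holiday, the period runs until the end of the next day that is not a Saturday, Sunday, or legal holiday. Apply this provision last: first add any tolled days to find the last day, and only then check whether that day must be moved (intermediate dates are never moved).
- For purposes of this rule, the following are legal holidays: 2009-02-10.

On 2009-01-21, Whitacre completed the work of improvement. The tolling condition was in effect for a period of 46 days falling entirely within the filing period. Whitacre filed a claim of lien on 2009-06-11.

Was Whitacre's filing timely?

96 days after 2009-01-21 is April 27, 2009.
Tolling adds 46 days: April 27, 2009 + 46 days = June 12, 2009.
June 12, 2009 is a Friday and not a legal holiday, so no extension applies.
The deadline is June 12, 2009; the filing on June 11, 2009 is on or before that date.

Yes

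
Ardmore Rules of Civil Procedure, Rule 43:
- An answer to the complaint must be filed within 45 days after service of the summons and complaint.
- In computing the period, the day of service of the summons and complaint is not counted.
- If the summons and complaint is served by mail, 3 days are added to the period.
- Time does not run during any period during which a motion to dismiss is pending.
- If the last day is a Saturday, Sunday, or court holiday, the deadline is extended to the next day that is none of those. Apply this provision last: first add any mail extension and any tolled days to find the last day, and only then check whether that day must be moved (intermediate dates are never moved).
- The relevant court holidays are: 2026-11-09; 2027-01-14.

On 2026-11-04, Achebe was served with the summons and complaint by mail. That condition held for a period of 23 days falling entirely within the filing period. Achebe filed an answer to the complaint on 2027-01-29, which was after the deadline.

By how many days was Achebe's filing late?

14 days

45 days after 2026-11-04 is December 19, 2026.
Service was by mail, adding 3 days: December 19, 2026 + 3 days = December 22, 2026.
Tolling adds 23 days: December 22, 2026 + 23 days = January 14, 2027.
January 14, 2027 is a listed holiday. The next qualifying day is January 15, 2027.
The deadline is January 15, 2027; from January 15, 2027 to January 29, 2027 is 14 days.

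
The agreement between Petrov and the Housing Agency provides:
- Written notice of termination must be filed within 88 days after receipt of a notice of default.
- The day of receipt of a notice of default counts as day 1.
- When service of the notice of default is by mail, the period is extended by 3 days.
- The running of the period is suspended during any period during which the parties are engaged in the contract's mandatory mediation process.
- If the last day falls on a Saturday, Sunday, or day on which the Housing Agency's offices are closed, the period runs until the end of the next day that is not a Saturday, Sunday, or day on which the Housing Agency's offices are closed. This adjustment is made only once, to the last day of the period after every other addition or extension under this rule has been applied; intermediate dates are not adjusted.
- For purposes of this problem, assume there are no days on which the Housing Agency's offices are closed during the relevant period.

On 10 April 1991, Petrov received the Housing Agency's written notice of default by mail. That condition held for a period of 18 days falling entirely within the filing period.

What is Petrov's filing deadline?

Counting 10 April 1991 as day 1, day 88 is July 6, 1991.
Service was by mail, adding 3 days: July 6, 1991 + 3 days = July 9, 1991.
Tolling adds 18 days: July 9, 1991 + 18 days = July 27, 1991.
July 27, 1991 is Saturday; July 28, 1991 is Sunday. The next qualifying day is July 29, 1991.

July 29, 1991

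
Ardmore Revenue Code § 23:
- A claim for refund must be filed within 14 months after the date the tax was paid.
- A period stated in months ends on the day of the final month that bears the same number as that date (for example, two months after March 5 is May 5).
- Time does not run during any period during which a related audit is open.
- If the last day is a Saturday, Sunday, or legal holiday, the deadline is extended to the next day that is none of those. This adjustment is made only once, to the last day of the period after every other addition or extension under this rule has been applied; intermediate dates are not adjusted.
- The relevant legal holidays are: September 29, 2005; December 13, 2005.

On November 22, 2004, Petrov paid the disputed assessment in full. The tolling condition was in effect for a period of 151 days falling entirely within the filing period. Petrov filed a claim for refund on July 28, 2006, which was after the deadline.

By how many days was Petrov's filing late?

14 months after November 22, 2004 is January 22, 2006.
Tolling adds 151 days: January 22, 2006 + 151 days = June 22, 2006.
June 22, 2006 is a Thursday and not a legal holiday, so no extension applies.
The deadline is June 22, 2006; from June 22, 2006 to July 28, 2006 is 36 days.

36 days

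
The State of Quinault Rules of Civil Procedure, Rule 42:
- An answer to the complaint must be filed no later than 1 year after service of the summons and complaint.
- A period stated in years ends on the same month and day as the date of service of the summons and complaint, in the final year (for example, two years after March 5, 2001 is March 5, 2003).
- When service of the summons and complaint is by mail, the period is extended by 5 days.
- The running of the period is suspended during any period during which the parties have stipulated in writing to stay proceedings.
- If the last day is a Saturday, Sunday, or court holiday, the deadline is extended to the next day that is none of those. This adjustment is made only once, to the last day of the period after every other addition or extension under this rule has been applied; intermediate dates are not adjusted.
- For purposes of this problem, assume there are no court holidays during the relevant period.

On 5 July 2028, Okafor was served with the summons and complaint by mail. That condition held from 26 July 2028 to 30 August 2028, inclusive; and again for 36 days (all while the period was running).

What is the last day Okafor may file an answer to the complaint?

September 20, 2029

1 year after 5 July 2028 is July 5, 2029.
Service was by mail, adding 5 days: July 5, 2029 + 5 days = July 10, 2029.
From July 26, 2028 through August 30, 2028 inclusive is 36 days; tolling adds 36 days: July 10, 2029 + 36 days = August 15, 2029.
Tolling adds 36 days: August 15, 2029 + 36 days = September 20, 2029.
September 20, 2029 is a Thursday and not a court holiday, so no extension applies.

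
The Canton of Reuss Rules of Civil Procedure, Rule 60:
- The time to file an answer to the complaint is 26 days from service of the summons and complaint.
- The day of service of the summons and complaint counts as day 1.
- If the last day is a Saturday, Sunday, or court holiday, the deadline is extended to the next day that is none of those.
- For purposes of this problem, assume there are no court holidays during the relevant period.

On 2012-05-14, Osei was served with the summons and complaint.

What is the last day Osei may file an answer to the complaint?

Counting 2012-05-14 as day 1, day 26 is June 8, 2012.
June 8, 2012 is a Friday and not a court holiday, so no extension applies.

June 8, 2012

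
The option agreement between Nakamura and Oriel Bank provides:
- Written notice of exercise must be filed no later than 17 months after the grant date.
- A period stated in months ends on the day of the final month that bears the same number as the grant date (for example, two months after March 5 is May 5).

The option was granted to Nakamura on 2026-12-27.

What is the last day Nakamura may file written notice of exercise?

17 months after 2026-12-27 is May 27, 2028.

May 27, 2028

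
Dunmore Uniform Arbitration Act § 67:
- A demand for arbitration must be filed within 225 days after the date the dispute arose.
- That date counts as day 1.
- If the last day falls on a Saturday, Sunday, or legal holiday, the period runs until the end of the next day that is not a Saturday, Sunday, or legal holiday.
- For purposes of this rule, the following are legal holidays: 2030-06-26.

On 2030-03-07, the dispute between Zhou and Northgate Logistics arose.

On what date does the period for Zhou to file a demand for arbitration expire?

Counting 2030-03-07 as day 1, day 225 is October 17, 2030.
October 17, 2030 is a Thursday and not a legal holiday, so no extension applies.

October 17, 2030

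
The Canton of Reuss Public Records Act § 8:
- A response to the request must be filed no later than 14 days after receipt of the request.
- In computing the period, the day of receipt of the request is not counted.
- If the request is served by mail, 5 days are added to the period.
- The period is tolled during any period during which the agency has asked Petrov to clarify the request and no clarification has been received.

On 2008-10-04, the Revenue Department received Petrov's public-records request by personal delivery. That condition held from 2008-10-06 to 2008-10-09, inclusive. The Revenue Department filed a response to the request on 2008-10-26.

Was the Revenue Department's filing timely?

14 days after 2008-10-04 is October 18, 2008.
Service was not by mail, so no mail extension applies.
From October 6, 2008 through October 9, 2008 inclusive is 4 days; tolling adds 4 days: October 18, 2008 + 4 days = October 22, 2008.
The deadline is October 22, 2008; the filing on October 26, 2008 is after that date.

No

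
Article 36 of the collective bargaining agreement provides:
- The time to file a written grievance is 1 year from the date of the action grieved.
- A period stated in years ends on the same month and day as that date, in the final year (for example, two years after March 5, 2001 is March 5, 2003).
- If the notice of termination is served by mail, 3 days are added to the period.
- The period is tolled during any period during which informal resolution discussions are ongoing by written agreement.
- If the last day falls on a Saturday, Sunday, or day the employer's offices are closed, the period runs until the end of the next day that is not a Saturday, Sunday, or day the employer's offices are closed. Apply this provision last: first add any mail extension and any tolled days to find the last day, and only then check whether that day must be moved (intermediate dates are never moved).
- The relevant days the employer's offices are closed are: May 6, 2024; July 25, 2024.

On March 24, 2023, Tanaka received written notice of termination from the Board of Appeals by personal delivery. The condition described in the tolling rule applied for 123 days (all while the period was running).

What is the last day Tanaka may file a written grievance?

1 year after March 24, 2023 is March 24, 2024.
Service was not by mail, so no mail extension applies.
Tolling adds 123 days: March 24, 2024 + 123 days = July 25, 2024.
July 25, 2024 is a listed holiday. The next qualifying day is July 26, 2024.

July 26, 2024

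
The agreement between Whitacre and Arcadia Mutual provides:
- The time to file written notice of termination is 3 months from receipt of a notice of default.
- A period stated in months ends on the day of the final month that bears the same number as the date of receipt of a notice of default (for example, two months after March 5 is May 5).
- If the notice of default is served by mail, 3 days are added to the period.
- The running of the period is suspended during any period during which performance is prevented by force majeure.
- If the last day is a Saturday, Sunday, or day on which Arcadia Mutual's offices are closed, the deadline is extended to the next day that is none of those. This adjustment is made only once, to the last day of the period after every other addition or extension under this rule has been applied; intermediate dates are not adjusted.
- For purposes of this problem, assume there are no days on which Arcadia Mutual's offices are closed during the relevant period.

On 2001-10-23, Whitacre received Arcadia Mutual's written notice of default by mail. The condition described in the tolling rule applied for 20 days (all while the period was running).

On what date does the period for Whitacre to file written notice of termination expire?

February 15, 2002

3 months after 2001-10-23 is January 23, 2002.
Service was by mail, adding 3 days: January 23, 2002 + 3 days = January 26, 2002.
Tolling adds 20 days: January 26, 2002 + 20 days = February 15, 2002.
February 15, 2002 is a Friday and not a day on which Arcadia Mutual's offices are closed, so no extension applies.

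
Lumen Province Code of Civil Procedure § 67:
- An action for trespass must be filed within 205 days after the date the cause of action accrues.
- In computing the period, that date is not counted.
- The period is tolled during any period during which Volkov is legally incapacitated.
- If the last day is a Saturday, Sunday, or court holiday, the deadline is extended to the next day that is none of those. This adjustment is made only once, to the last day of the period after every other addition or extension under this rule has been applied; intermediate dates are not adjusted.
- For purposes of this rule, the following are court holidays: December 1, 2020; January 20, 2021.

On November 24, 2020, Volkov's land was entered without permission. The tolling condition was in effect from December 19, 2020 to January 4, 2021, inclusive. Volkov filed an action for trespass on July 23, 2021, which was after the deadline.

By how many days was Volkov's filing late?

18 days

205 days after November 24, 2020 is June 17, 2021.
From December 19, 2020 through January 4, 2021 inclusive is 17 days; tolling adds 17 days: June 17, 2021 + 17 days = July 4, 2021.
July 4, 2021 is Sunday. The next qualifying day is July 5, 2021.
The deadline is July 5, 2021; from July 5, 2021 to July 23, 2021 is 18 days.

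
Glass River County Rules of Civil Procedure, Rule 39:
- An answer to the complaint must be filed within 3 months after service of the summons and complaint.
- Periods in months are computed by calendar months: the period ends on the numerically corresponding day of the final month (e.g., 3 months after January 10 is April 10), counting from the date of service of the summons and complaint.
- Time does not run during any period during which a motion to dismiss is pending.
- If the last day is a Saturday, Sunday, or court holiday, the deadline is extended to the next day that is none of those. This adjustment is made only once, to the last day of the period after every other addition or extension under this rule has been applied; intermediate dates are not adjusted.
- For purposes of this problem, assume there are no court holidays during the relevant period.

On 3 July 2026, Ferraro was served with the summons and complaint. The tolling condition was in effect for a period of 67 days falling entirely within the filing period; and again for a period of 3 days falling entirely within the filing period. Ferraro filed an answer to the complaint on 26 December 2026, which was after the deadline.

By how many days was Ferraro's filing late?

3 months after 3 July 2026 is October 3, 2026.
Tolling adds 67 days: October 3, 2026 + 67 days = December 9, 2026.
Tolling adds 3 days: December 9, 2026 + 3 days = December 12, 2026.
December 12, 2026 is Saturday; December 13, 2026 is Sunday. The next qualifying day is December 14, 2026.
The deadline is December 14, 2026; from December 14, 2026 to December 26, 2026 is 12 days.

12 days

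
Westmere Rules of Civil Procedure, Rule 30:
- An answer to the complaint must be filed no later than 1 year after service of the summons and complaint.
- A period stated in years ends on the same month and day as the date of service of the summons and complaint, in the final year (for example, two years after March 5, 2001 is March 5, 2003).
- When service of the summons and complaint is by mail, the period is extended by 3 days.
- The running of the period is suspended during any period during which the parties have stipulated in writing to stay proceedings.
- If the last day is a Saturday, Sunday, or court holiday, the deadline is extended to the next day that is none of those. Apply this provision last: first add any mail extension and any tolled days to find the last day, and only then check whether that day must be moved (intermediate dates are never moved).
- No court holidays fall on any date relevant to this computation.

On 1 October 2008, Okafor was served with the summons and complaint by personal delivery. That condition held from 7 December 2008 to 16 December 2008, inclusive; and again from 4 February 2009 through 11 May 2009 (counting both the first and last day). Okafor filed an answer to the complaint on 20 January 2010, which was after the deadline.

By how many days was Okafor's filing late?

2 days

1 year after 1 October 2008 is October 1, 2009.
Service was not by mail, so no mail extension applies.
From December 7, 2008 through December 16, 2008 inclusive is 10 days; tolling adds 10 days: October 1, 2009 + 10 days = October 11, 2009.
From February 4, 2009 through May 11, 2009 inclusive is 97 days; tolling adds 97 days: October 11, 2009 + 97 days = January 16, 2010.
January 16, 2010 is Saturday; January 17, 2010 is Sunday. The next qualifying day is January 18, 2010.
The deadline is January 18, 2010; from January 18, 2010 to January 20, 2010 is 2 days.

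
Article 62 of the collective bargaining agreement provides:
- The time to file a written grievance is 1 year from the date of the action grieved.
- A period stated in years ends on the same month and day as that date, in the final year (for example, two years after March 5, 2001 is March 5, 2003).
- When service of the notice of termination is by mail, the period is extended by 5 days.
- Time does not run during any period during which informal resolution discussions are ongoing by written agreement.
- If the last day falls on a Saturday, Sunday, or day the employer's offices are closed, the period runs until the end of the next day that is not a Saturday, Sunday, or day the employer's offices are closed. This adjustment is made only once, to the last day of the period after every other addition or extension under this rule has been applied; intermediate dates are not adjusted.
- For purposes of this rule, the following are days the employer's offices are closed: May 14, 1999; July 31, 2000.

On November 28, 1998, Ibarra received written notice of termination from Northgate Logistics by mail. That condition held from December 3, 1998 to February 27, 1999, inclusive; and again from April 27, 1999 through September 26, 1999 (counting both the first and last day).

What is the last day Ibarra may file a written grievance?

August 1, 2000

1 year after November 28, 1998 is November 28, 1999.
Service was by mail, adding 5 days: November 28, 1999 + 5 days = December 3, 1999.
From December 3, 1998 through February 27, 1999 inclusive is 87 days; tolling adds 87 days: December 3, 1999 + 87 days = February 28, 2000.
From April 27, 1999 through September 26, 1999 inclusive is 153 days; tolling adds 153 days: February 28, 2000 + 153 days = July 30, 2000.
July 30, 2000 is Sunday; July 31, 2000 is a listed holiday. The next qualifying day is August 1, 2000.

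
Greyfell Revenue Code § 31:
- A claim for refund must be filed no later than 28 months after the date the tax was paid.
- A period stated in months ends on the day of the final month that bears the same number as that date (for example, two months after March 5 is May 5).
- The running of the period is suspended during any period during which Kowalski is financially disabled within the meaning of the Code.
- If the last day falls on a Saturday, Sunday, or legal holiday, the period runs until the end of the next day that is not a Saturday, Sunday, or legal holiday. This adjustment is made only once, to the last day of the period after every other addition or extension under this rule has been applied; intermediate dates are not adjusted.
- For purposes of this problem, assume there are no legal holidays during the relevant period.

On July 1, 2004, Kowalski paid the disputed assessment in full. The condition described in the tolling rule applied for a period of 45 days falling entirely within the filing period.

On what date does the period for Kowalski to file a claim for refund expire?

December 18, 2006

28 months after July 1, 2004 is November 1, 2006.
Tolling adds 45 days: November 1, 2006 + 45 days = December 16, 2006.
December 16, 2006 is Saturday; December 17, 2006 is Sunday. The next qualifying day is December 18, 2006.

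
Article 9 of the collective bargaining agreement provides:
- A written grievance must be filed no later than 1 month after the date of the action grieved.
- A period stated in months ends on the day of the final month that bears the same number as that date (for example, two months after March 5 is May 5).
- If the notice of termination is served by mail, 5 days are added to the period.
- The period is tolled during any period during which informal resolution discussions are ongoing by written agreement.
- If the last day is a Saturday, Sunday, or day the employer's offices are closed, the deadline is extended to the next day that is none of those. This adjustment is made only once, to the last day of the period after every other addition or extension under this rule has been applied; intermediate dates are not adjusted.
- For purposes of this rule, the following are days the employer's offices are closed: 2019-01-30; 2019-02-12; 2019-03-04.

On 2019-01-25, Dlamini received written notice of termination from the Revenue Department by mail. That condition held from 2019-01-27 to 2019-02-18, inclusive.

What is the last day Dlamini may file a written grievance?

March 25, 2019

1 month after 2019-01-25 is February 25, 2019.
Service was by mail, adding 5 days: February 25, 2019 + 5 days = March 2, 2019.
From January 27, 2019 through February 18, 2019 inclusive is 23 days; tolling adds 23 days: March 2, 2019 + 23 days = March 25, 2019.
March 25, 2019 is a Monday and not a day the employer's offices are closed, so no extension applies.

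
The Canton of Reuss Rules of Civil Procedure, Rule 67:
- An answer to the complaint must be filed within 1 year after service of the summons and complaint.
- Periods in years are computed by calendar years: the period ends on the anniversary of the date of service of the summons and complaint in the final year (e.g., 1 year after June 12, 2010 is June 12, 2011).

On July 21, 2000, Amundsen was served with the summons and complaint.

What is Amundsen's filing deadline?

July 21, 2001

1 year after July 21, 2000 is July 21, 2001.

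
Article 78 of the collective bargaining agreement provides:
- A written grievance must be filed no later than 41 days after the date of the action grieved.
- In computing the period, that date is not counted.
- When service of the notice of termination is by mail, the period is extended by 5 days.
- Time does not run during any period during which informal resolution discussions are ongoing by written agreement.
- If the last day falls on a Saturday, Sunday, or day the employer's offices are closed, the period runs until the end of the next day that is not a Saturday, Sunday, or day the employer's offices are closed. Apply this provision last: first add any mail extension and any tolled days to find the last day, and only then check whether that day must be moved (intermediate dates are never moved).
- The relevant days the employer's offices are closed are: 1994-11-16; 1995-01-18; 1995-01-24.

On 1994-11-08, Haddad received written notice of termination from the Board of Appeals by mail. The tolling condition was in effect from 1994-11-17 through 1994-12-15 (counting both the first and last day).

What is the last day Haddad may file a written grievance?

41 days after 1994-11-08 is December 19, 1994.
Service was by mail, adding 5 days: December 19, 1994 + 5 days = December 24, 1994.
From November 17, 1994 through December 15, 1994 inclusive is 29 days; tolling adds 29 days: December 24, 1994 + 29 days = January 22, 1995.
January 22, 1995 is Sunday. The next qualifying day is January 23, 1995.

January 23, 1995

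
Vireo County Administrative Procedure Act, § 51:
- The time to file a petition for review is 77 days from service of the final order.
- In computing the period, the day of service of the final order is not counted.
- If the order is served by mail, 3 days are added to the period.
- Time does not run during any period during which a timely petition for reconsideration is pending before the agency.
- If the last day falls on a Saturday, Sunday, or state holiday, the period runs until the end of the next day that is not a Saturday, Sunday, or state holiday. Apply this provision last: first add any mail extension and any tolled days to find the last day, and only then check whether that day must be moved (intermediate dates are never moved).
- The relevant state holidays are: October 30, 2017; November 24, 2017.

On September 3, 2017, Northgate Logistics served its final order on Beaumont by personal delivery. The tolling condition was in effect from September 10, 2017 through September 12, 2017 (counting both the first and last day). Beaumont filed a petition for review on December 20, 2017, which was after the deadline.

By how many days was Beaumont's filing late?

77 days after September 3, 2017 is November 19, 2017.
Service was not by mail, so no mail extension applies.
From September 10, 2017 through September 12, 2017 inclusive is 3 days; tolling adds 3 days: November 19, 2017 + 3 days = November 22, 2017.
November 22, 2017 is a Wednesday and not a state holiday, so no extension applies.
The deadline is November 22, 2017; from November 22, 2017 to December 20, 2017 is 28 days.

28 days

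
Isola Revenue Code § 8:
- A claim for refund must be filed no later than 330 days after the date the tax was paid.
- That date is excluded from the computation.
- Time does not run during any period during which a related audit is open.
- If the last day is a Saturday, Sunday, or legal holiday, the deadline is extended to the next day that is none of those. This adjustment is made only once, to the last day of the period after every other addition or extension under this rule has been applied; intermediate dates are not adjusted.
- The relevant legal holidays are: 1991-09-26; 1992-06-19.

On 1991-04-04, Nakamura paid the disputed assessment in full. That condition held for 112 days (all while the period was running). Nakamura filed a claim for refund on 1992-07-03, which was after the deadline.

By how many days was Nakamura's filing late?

330 days after 1991-04-04 is February 28, 1992.
Tolling adds 112 days: February 28, 1992 + 112 days = June 19, 1992.
June 19, 1992 is a listed holiday; June 20, 1992 is Saturday; June 21, 1992 is Sunday. The next qualifying day is June 22, 1992.
The deadline is June 22, 1992; from June 22, 1992 to July 3, 1992 is 11 days.

11 days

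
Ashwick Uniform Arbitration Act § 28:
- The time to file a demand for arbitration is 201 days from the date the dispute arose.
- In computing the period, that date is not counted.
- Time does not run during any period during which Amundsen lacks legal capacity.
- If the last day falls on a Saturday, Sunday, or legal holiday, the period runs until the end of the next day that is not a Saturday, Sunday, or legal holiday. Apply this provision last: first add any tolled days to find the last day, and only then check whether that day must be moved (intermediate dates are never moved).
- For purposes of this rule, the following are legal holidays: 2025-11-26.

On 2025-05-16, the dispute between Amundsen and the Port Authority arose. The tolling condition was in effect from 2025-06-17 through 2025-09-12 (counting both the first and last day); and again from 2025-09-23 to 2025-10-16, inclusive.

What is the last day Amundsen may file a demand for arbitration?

March 25, 2026

201 days after 2025-05-16 is December 3, 2025.
From June 17, 2025 through September 12, 2025 inclusive is 88 days; tolling adds 88 days: December 3, 2025 + 88 days = March 1, 2026.
From September 23, 2025 through October 16, 2025 inclusive is 24 days; tolling adds 24 days: March 1, 2026 + 24 days = March 25, 2026.
March 25, 2026 is a Wednesday and not a legal holiday, so no extension applies.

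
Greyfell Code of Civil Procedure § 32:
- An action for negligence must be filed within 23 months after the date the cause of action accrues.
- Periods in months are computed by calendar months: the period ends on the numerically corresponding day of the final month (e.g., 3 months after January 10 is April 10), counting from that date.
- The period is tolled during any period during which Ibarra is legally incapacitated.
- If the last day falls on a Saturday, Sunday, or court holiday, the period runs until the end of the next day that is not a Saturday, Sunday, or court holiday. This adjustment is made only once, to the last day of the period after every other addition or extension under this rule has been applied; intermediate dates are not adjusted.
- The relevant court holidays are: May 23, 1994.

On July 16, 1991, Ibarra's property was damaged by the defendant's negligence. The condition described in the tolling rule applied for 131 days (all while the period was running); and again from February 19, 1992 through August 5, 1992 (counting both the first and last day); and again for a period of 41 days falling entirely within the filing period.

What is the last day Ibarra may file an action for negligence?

May 24, 1994

23 months after July 16, 1991 is June 16, 1993.
Tolling adds 131 days: June 16, 1993 + 131 days = October 25, 1993.
From February 19, 1992 through August 5, 1992 inclusive is 169 days; tolling adds 169 days: October 25, 1993 + 169 days = April 12, 1994.
Tolling adds 41 days: April 12, 1994 + 41 days = May 23, 1994.
May 23, 1994 is a listed holiday. The next qualifying day is May 24, 1994.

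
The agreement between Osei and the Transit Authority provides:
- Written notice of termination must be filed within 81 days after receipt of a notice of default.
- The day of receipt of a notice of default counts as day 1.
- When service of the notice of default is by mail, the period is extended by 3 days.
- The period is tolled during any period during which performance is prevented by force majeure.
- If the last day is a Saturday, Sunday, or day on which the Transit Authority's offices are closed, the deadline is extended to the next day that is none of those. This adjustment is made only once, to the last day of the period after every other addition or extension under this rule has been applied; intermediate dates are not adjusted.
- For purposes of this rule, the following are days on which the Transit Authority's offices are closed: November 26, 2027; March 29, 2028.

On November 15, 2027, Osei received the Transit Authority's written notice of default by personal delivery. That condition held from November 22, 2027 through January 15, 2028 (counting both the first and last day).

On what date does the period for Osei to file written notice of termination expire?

Counting November 15, 2027 as day 1, day 81 is February 3, 2028.
Service was not by mail, so no mail extension applies.
From November 22, 2027 through January 15, 2028 inclusive is 55 days; tolling adds 55 days: February 3, 2028 + 55 days = March 29, 2028.
March 29, 2028 is a listed holiday. The next qualifying day is March 30, 2028.

March 30, 2028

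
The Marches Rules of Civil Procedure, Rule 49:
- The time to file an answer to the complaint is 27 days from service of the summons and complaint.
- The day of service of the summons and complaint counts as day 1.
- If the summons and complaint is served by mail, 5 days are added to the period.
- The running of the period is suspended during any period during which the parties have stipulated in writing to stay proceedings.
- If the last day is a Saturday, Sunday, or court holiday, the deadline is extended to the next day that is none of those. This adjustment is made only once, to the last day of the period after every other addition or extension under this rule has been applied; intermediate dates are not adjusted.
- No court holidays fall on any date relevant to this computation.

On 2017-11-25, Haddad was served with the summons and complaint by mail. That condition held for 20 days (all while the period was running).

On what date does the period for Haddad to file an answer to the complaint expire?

Counting 2017-11-25 as day 1, day 27 is December 21, 2017.
Service was by mail, adding 5 days: December 21, 2017 + 5 days = December 26, 2017.
Tolling adds 20 days: December 26, 2017 + 20 days = January 15, 2018.
January 15, 2018 is a Monday and not a court holiday, so no extension applies.

January 15, 2018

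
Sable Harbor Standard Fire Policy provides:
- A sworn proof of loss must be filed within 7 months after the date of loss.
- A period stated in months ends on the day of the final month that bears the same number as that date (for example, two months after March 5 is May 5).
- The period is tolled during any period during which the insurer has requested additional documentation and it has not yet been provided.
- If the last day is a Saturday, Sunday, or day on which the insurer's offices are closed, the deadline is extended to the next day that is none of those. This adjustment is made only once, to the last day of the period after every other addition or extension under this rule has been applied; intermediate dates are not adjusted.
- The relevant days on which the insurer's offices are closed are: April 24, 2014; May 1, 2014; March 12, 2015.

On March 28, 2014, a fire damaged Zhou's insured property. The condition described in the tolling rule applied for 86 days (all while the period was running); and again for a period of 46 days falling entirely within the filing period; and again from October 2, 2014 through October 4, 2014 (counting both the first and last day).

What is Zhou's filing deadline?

March 13, 2015

7 months after March 28, 2014 is October 28, 2014.
Tolling adds 86 days: October 28, 2014 + 86 days = January 22, 2015.
Tolling adds 46 days: January 22, 2015 + 46 days = March 9, 2015.
From October 2, 2014 through October 4, 2014 inclusive is 3 days; tolling adds 3 days: March 9, 2015 + 3 days = March 12, 2015.
March 12, 2015 is a listed holiday. The next qualifying day is March 13, 2015.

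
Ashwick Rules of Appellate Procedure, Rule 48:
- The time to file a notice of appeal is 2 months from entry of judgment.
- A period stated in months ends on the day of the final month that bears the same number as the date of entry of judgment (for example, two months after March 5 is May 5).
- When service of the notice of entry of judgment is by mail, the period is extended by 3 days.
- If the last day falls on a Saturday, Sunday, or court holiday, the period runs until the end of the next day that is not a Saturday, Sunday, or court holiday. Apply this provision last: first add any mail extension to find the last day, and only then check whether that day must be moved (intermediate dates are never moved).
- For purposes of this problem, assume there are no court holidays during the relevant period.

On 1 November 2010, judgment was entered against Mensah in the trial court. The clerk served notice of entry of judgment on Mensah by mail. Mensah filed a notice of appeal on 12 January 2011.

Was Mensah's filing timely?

No

2 months after 1 November 2010 is January 1, 2011.
Service was by mail, adding 3 days: January 1, 2011 + 3 days = January 4, 2011.
January 4, 2011 is a Tuesday and not a court holiday, so no extension applies.
The deadline is January 4, 2011; the filing on January 12, 2011 is after that date.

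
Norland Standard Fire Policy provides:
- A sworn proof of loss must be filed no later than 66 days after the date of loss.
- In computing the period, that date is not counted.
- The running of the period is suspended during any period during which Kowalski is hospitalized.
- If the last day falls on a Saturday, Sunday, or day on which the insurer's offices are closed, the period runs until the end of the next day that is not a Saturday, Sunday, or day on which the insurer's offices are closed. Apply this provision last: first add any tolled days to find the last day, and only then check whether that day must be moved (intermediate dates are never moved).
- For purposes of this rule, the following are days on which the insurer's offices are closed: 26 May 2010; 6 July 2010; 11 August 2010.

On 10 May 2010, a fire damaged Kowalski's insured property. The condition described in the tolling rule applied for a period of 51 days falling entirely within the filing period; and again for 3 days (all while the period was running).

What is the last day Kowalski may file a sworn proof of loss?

66 days after 10 May 2010 is July 15, 2010.
Tolling adds 51 days: July 15, 2010 + 51 days = September 4, 2010.
Tolling adds 3 days: September 4, 2010 + 3 days = September 7, 2010.
September 7, 2010 is a Tuesday and not a day on which the insurer's offices are closed, so no extension applies.

September 7, 2010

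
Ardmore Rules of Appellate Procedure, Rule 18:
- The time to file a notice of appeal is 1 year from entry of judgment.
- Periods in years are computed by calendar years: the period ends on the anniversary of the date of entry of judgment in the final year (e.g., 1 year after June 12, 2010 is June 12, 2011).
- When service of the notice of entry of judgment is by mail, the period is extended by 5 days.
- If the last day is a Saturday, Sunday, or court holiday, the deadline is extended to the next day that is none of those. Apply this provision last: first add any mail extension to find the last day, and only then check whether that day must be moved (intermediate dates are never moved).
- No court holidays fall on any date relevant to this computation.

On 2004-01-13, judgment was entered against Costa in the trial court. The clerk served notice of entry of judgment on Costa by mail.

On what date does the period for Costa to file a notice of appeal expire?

January 18, 2005

1 year after 2004-01-13 is January 13, 2005.
Service was by mail, adding 5 days: January 13, 2005 + 5 days = January 18, 2005.
January 18, 2005 is a Tuesday and not a court holiday, so no extension applies.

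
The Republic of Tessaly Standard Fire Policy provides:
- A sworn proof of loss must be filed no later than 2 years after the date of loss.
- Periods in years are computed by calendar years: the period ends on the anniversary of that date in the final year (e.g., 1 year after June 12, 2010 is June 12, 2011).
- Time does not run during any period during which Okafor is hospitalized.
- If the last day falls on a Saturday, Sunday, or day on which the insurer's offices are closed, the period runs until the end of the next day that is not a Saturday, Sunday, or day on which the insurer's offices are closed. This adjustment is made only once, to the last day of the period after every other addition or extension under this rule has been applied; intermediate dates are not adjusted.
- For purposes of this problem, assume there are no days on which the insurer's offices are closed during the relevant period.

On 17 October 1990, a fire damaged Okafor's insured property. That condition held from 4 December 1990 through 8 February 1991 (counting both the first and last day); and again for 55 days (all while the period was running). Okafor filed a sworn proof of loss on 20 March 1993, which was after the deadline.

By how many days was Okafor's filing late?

32 days

2 years after 17 October 1990 is October 17, 1992.
From December 4, 1990 through February 8, 1991 inclusive is 67 days; tolling adds 67 days: October 17, 1992 + 67 days = December 23, 1992.
Tolling adds 55 days: December 23, 1992 + 55 days = February 16, 1993.
February 16, 1993 is a Tuesday and not a day on which the insurer's offices are closed, so no extension applies.
The deadline is February 16, 1993; from February 16, 1993 to March 20, 1993 is 32 days.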